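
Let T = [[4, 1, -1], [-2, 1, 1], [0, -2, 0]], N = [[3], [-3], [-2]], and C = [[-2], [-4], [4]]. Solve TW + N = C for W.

TW = C − N = [[-5], [-1], [6]].
Left-multiplying both sides by T⁻¹ gives W = T⁻¹(C − N).
det T = 4, so T⁻¹ = [[1/2, 1/2, 1/2], [0, 0, -1/2], [1, 2, 3/2]].
W = T⁻¹(C − N) = [[0], [-3], [2]].

W = [[0], [-3], [2]]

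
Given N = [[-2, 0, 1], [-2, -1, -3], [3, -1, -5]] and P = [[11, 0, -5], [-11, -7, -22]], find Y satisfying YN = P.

Since N sits to the right of Y, Y = PN⁻¹.
det N = 1; the adjugate gives N⁻¹ = [[2, -1, 1], [-19, 7, -8], [5, -2, 2]].
Y = PN⁻¹ = [[11, 0, -5], [-11, -7, -22]] · [[2, -1, 1], [-19, 7, -8], [5, -2, 2]] = [[-3, -1, 1], [1, 6, 1]].

Y = [[-3, -1, 1], [1, 6, 1]]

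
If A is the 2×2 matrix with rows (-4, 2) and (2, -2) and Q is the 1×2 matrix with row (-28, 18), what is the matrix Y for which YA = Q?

Y = [[5, -4]]

Right-multiplying both sides by A⁻¹ gives Y = QA⁻¹.
det A = 4; the adjugate gives A⁻¹ = [[-1/2, -1/2], [-1/2, -1]].
Y = QA⁻¹ = [[-28, 18]] · [[-1/2, -1/2], [-1/2, -1]] = [[5, -4]].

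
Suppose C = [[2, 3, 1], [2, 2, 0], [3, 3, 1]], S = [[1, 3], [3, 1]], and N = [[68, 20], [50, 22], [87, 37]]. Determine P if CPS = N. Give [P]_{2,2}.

Isolating P: multiply by C⁻¹ from the left and S⁻¹ from the right, so P = C⁻¹NS⁻¹.
det C = -2; the adjugate gives C⁻¹ = [[-1, 0, 1], [1, 1/2, -1], [0, -3/2, 1]].
det S = -8, so S⁻¹ = [[-1/8, 3/8], [3/8, -1/8]].
C⁻¹N = [[19, 17], [6, -6], [12, 4]].
P = (C⁻¹N)S⁻¹ = [[4, 5], [-3, 3], [0, 4]].

3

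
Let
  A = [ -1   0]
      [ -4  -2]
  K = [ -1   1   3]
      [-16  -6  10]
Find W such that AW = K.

W = [[1, -1, -3], [6, 5, 1]]

Left-multiplying both sides by A⁻¹ gives W = A⁻¹K.
det A = 2, so A⁻¹ = [[-1, 0], [2, -1/2]].
W = A⁻¹K = [[-1, 0], [2, -1/2]] · [[-1, 1, 3], [-16, -6, 10]] = [[1, -1, -3], [6, 5, 1]].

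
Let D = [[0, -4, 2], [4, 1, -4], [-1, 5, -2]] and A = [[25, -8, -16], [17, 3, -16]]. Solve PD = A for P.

D is on the right of P, so right-multiply by D⁻¹: P = AD⁻¹.
det D = -6; the adjugate gives D⁻¹ = [[-3, -1/3, -7/3], [-2, -1/3, -4/3], [-7/2, -2/3, -8/3]].
P = AD⁻¹ = [[25, -8, -16], [17, 3, -16]] · [[-3, -1/3, -7/3], [-2, -1/3, -4/3], [-7/2, -2/3, -8/3]] = [[-3, 5, -5], [-1, 4, -1]].

P = [[-3, 5, -5], [-1, 4, -1]]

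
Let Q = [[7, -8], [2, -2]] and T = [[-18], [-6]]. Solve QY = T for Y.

Y = [[-6], [-3]]

Left-multiplying both sides by Q⁻¹ gives Y = Q⁻¹T.
det Q = 2; the adjugate gives Q⁻¹ = [[-1, 4], [-1, 7/2]].
Y = Q⁻¹T = [[-1, 4], [-1, 7/2]] · [[-18], [-6]] = [[-6], [-3]].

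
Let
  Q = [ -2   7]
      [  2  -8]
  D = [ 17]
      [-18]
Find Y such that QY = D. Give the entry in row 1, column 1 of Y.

Q is on the left of Y, so left-multiply by Q⁻¹: Y = Q⁻¹D.
det Q = 2; the adjugate gives Q⁻¹ = [[-4, -7/2], [-1, -1]].
Y = Q⁻¹D = [[-4, -7/2], [-1, -1]] · [[17], [-18]] = [[-5], [1]].

-5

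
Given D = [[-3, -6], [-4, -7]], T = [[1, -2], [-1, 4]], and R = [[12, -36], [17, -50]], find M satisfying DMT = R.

M = [[-4, 2], [1, 0]]

Left-multiply by D⁻¹ and right-multiply by T⁻¹: M = D⁻¹RT⁻¹.
det D = -3, so D⁻¹ = [[7/3, -2], [-4/3, 1]].
T has determinant 2; T⁻¹ = [[2, 1], [1/2, 1/2]].
D⁻¹R = [[-6, 16], [1, -2]].
M = (D⁻¹R)T⁻¹ = [[-4, 2], [1, 0]].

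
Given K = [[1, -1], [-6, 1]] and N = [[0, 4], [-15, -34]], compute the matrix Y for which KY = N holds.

K is on the left of Y, so left-multiply by K⁻¹: Y = K⁻¹N.
det K = -5; the adjugate gives K⁻¹ = [[-1/5, -1/5], [-6/5, -1/5]].
Y = K⁻¹N = [[-1/5, -1/5], [-6/5, -1/5]] · [[0, 4], [-15, -34]] = [[3, 6], [3, 2]].

Y = [[3, 6], [3, 2]]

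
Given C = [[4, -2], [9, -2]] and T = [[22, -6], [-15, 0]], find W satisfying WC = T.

W = [[1, 2], [3, -3]]

C is on the right of W, so right-multiply by C⁻¹: W = TC⁻¹.
det C = 10, so C⁻¹ = [[-1/5, 1/5], [-9/10, 2/5]].
W = TC⁻¹ = [[22, -6], [-15, 0]] · [[-1/5, 1/5], [-9/10, 2/5]] = [[1, 2], [3, -3]].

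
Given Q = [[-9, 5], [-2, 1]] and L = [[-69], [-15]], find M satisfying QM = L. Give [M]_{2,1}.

-3

Q is on the left of M, so left-multiply by Q⁻¹: M = Q⁻¹L.
det Q = 1; the adjugate gives Q⁻¹ = [[1, -5], [2, -9]].
M = Q⁻¹L = [[1, -5], [2, -9]] · [[-69], [-15]] = [[6], [-3]].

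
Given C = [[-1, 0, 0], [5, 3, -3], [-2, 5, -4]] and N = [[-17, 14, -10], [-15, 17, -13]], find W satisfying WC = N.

W = [[-1, -2, 4], [2, -1, 4]]

C is on the right of W, so right-multiply by C⁻¹: W = NC⁻¹.
det C = -3, so C⁻¹ = [[-1, 0, 0], [-26/3, -4/3, 1], [-31/3, -5/3, 1]].
W = NC⁻¹ = [[-17, 14, -10], [-15, 17, -13]] · [[-1, 0, 0], [-26/3, -4/3, 1], [-31/3, -5/3, 1]] = [[-1, -2, 4], [2, -1, 4]].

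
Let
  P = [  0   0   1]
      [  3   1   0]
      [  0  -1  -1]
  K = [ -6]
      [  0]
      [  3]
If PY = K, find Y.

Y = [[-1], [3], [-6]]

P is on the left of Y, so left-multiply by P⁻¹: Y = P⁻¹K.
P has determinant -3; P⁻¹ = [[1/3, 1/3, 1/3], [-1, 0, -1], [1, 0, 0]].
Y = P⁻¹K = [[1/3, 1/3, 1/3], [-1, 0, -1], [1, 0, 0]] · [[-6], [0], [3]] = [[-1], [3], [-6]].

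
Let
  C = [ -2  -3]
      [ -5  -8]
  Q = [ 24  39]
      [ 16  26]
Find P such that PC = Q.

P = [[3, -6], [2, -4]]

C is on the right of P, so right-multiply by C⁻¹: P = QC⁻¹.
det C = 1; the adjugate gives C⁻¹ = [[-8, 3], [5, -2]].
P = QC⁻¹ = [[24, 39], [16, 26]] · [[-8, 3], [5, -2]] = [[3, -6], [2, -4]].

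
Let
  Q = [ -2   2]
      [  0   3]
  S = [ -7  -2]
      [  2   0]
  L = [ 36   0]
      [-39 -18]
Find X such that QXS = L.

X = [[3, -5], [3, 4]]

Isolating X: multiply by Q⁻¹ from the left and S⁻¹ from the right, so X = Q⁻¹LS⁻¹.
Q has determinant -6; Q⁻¹ = [[-1/2, 1/3], [0, 1/3]].
det S = 4; the adjugate gives S⁻¹ = [[0, 1/2], [-1/2, -7/4]].
Q⁻¹L = [[-31, -6], [-13, -6]].
X = (Q⁻¹L)S⁻¹ = [[3, -5], [3, 4]].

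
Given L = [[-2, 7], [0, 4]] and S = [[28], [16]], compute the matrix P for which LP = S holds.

P = [[0], [4]]

L is on the left of P, so left-multiply by L⁻¹: P = L⁻¹S.
det L = -8, so L⁻¹ = [[-1/2, 7/8], [0, 1/4]].
P = L⁻¹S = [[-1/2, 7/8], [0, 1/4]] · [[28], [16]] = [[0], [4]].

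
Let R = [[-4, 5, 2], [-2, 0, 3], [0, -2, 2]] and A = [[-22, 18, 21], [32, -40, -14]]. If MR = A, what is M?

R is on the right of M, so right-multiply by R⁻¹: M = AR⁻¹.
det R = 4; the adjugate gives R⁻¹ = [[3/2, -7/2, 15/4], [1, -2, 2], [1, -2, 5/2]].
M = AR⁻¹ = [[-22, 18, 21], [32, -40, -14]] · [[3/2, -7/2, 15/4], [1, -2, 2], [1, -2, 5/2]] = [[6, -1, 6], [-6, -4, 5]].

M = [[6, -1, 6], [-6, -4, 5]]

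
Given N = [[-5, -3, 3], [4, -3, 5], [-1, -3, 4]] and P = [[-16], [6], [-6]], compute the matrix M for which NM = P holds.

M = [[2], [4], [2]]

N is on the left of M, so left-multiply by N⁻¹: M = N⁻¹P.
N has determinant 3; N⁻¹ = [[1, 1, -2], [-7, -17/3, 37/3], [-5, -4, 9]].
M = N⁻¹P = [[1, 1, -2], [-7, -17/3, 37/3], [-5, -4, 9]] · [[-16], [6], [-6]] = [[2], [4], [2]].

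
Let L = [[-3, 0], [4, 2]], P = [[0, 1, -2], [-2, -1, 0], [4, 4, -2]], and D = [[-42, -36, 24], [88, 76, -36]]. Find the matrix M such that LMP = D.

M = [[3, -5, 1], [-4, 2, 5]]

M = L⁻¹DP⁻¹ (apply L⁻¹ on the left and P⁻¹ on the right).
det L = -6; the adjugate gives L⁻¹ = [[-1/3, 0], [2/3, 1/2]].
det P = 4; the adjugate gives P⁻¹ = [[1/2, -3/2, -1/2], [-1, 2, 1], [-1, 1, 1/2]].
L⁻¹D = [[14, 12, -8], [16, 14, -2]].
M = (L⁻¹D)P⁻¹ = [[3, -5, 1], [-4, 2, 5]].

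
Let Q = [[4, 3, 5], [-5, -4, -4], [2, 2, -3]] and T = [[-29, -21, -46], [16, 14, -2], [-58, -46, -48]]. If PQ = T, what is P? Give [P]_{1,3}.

Q is on the right of P, so right-multiply by Q⁻¹: P = TQ⁻¹.
Q has determinant 1; Q⁻¹ = [[20, 19, 8], [-23, -22, -9], [-2, -2, -1]].
P = TQ⁻¹ = [[-29, -21, -46], [16, 14, -2], [-58, -46, -48]] · [[20, 19, 8], [-23, -22, -9], [-2, -2, -1]] = [[-5, 3, 3], [2, 0, 4], [-6, 6, -2]].

3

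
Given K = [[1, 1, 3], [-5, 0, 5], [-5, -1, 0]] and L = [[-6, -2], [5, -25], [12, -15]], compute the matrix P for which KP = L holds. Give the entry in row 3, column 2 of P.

-3

Left-multiplying both sides by K⁻¹ gives P = K⁻¹L.
K has determinant -5; K⁻¹ = [[-1, 3/5, -1], [5, -3, 4], [-1, 4/5, -1]].
P = K⁻¹L = [[-1, 3/5, -1], [5, -3, 4], [-1, 4/5, -1]] · [[-6, -2], [5, -25], [12, -15]] = [[-3, 2], [3, 5], [-2, -3]].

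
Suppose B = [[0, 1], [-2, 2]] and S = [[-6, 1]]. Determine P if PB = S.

P = [[-5, 3]]

Since B sits to the right of P, P = SB⁻¹.
B has determinant 2; B⁻¹ = [[1, -1/2], [1, 0]].
P = SB⁻¹ = [[-6, 1]] · [[1, -1/2], [1, 0]] = [[-5, 3]].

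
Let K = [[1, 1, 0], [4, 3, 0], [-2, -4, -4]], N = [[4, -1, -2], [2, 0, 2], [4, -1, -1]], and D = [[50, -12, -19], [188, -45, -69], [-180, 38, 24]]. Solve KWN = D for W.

Left-multiply by K⁻¹ and right-multiply by N⁻¹: W = K⁻¹DN⁻¹.
det K = 4, so K⁻¹ = [[-3, 1, 0], [4, -1, 0], [-5/2, 1/2, -1/4]].
det N = 2, so N⁻¹ = [[1, 1/2, -1], [5, 2, -6], [-1, 0, 1]].
K⁻¹D = [[38, -9, -12], [12, -3, -7], [14, -2, 7]].
W = (K⁻¹D)N⁻¹ = [[5, 1, 4], [4, 0, -1], [-3, 3, 5]].

W = [[5, 1, 4], [4, 0, -1], [-3, 3, 5]]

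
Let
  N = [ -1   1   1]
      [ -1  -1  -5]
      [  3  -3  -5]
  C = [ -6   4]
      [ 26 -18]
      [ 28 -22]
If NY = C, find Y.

Y = [[0, -3], [-1, -4], [-5, 5]]

N is on the left of Y, so left-multiply by N⁻¹: Y = N⁻¹C.
N has determinant -4; N⁻¹ = [[5/2, -1/2, 1], [5, -1/2, 3/2], [-3/2, 0, -1/2]].
Y = N⁻¹C = [[5/2, -1/2, 1], [5, -1/2, 3/2], [-3/2, 0, -1/2]] · [[-6, 4], [26, -18], [28, -22]] = [[0, -3], [-1, -4], [-5, 5]].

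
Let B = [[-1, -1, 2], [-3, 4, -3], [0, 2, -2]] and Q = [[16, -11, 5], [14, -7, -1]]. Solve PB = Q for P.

P = [[-1, -5, 4], [-5, -3, 0]]

Right-multiplying both sides by B⁻¹ gives P = QB⁻¹.
B has determinant -4; B⁻¹ = [[1/2, -1/2, 5/4], [3/2, -1/2, 9/4], [3/2, -1/2, 7/4]].
P = QB⁻¹ = [[16, -11, 5], [14, -7, -1]] · [[1/2, -1/2, 5/4], [3/2, -1/2, 9/4], [3/2, -1/2, 7/4]] = [[-1, -5, 4], [-5, -3, 0]].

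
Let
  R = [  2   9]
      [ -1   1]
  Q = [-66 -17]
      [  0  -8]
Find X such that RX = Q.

Left-multiplying both sides by R⁻¹ gives X = R⁻¹Q.
det R = 11, so R⁻¹ = [[1/11, -9/11], [1/11, 2/11]].
X = R⁻¹Q = [[1/11, -9/11], [1/11, 2/11]] · [[-66, -17], [0, -8]] = [[-6, 5], [-6, -3]].

X = [[-6, 5], [-6, -3]]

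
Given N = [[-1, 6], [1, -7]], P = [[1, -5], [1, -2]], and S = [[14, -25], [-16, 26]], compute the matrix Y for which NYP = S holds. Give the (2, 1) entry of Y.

-1

Y = N⁻¹SP⁻¹ (apply N⁻¹ on the left and P⁻¹ on the right).
det N = 1; the adjugate gives N⁻¹ = [[-7, -6], [-1, -1]].
P has determinant 3; P⁻¹ = [[-2/3, 5/3], [-1/3, 1/3]].
N⁻¹S = [[-2, 19], [2, -1]].
Y = (N⁻¹S)P⁻¹ = [[-5, 3], [-1, 3]].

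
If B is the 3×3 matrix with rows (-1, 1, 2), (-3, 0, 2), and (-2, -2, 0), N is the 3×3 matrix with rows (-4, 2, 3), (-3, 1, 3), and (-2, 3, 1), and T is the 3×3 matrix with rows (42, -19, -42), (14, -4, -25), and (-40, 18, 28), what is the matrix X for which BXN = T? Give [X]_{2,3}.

X = B⁻¹TN⁻¹ (apply B⁻¹ on the left and N⁻¹ on the right).
det B = 4; the adjugate gives B⁻¹ = [[1, -1, 1/2], [-1, 1, -1], [3/2, -1, 3/4]].
N has determinant 5; N⁻¹ = [[-8/5, 7/5, 3/5], [-3/5, 2/5, 3/5], [-7/5, 8/5, 2/5]].
B⁻¹T = [[8, -6, -3], [12, -3, -11], [19, -11, -17]].
X = (B⁻¹T)N⁻¹ = [[-5, 4, 0], [-2, -2, 1], [0, -5, -2]].

1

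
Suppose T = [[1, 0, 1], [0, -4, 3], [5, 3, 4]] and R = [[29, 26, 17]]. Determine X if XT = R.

X = [[-1, -2, 6]]

Right-multiplying both sides by T⁻¹ gives X = RT⁻¹.
T has determinant -5; T⁻¹ = [[5, -3/5, -4/5], [-3, 1/5, 3/5], [-4, 3/5, 4/5]].
X = RT⁻¹ = [[29, 26, 17]] · [[5, -3/5, -4/5], [-3, 1/5, 3/5], [-4, 3/5, 4/5]] = [[-1, -2, 6]].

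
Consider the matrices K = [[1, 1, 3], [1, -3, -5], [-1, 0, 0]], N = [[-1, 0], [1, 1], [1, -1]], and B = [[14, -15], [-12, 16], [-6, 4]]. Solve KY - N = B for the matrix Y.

KY = B + N = [[13, -15], [-11, 17], [-5, 3]].
K is on the left of Y, so left-multiply by K⁻¹: Y = K⁻¹(B + N).
det K = -4; the adjugate gives K⁻¹ = [[0, 0, -1], [-5/4, -3/4, -2], [3/4, 1/4, 1]].
Y = K⁻¹(B + N) = [[5, -3], [2, 0], [2, -4]].

Y = [[5, -3], [2, 0], [2, -4]]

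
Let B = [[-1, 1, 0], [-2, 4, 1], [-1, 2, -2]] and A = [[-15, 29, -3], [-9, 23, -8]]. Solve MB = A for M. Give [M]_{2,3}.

6

Since B sits to the right of M, M = AB⁻¹.
det B = 5; the adjugate gives B⁻¹ = [[-2, 2/5, 1/5], [-1, 2/5, 1/5], [0, 1/5, -2/5]].
M = AB⁻¹ = [[-15, 29, -3], [-9, 23, -8]] · [[-2, 2/5, 1/5], [-1, 2/5, 1/5], [0, 1/5, -2/5]] = [[1, 5, 4], [-5, 4, 6]].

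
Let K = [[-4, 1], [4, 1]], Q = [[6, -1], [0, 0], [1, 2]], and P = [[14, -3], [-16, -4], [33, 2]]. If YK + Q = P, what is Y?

Y = [[-2, 0], [0, -4], [-4, 4]]

YK = P − Q = [[8, -2], [-16, -4], [32, 0]].
Right-multiplying both sides by K⁻¹ gives Y = (P − Q)K⁻¹.
K has determinant -8; K⁻¹ = [[-1/8, 1/8], [1/2, 1/2]].
Y = (P − Q)K⁻¹ = [[-2, 0], [0, -4], [-4, 4]].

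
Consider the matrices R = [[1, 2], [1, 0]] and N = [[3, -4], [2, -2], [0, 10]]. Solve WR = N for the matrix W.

W = [[-2, 5], [-1, 3], [5, -5]]

R is on the right of W, so right-multiply by R⁻¹: W = NR⁻¹.
R has determinant -2; R⁻¹ = [[0, 1], [1/2, -1/2]].
W = NR⁻¹ = [[3, -4], [2, -2], [0, 10]] · [[0, 1], [1/2, -1/2]] = [[-2, 5], [-1, 3], [5, -5]].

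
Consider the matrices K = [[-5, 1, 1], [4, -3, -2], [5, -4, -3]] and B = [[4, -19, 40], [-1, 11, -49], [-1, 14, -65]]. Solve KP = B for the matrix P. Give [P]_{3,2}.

K is on the left of P, so left-multiply by K⁻¹: P = K⁻¹B.
det K = -4; the adjugate gives K⁻¹ = [[-1/4, 1/4, -1/4], [-1/2, -5/2, 3/2], [1/4, 15/4, -11/4]].
P = K⁻¹B = [[-1/4, 1/4, -1/4], [-1/2, -5/2, 3/2], [1/4, 15/4, -11/4]] · [[4, -19, 40], [-1, 11, -49], [-1, 14, -65]] = [[-1, 4, -6], [-1, 3, 5], [0, -2, 5]].

-2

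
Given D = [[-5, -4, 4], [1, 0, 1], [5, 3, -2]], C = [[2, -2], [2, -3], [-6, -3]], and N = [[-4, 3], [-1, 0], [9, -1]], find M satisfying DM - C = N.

DM = N + C = [[-2, 1], [1, -3], [3, -4]].
Left-multiplying both sides by D⁻¹ gives M = D⁻¹(N + C).
D has determinant -1; D⁻¹ = [[3, -4, 4], [-7, 10, -9], [-3, 5, -4]].
M = D⁻¹(N + C) = [[2, -1], [-3, -1], [-1, -2]].

M = [[2, -1], [-3, -1], [-1, -2]]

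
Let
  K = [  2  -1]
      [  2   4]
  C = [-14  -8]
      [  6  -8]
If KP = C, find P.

K is on the left of P, so left-multiply by K⁻¹: P = K⁻¹C.
K has determinant 10; K⁻¹ = [[2/5, 1/10], [-1/5, 1/5]].
P = K⁻¹C = [[2/5, 1/10], [-1/5, 1/5]] · [[-14, -8], [6, -8]] = [[-5, -4], [4, 0]].

P = [[-5, -4], [4, 0]]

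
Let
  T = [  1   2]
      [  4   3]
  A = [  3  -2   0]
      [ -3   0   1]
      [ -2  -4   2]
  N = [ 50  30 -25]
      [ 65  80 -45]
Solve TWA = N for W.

Left-multiply by T⁻¹ and right-multiply by A⁻¹: W = T⁻¹NA⁻¹.
det T = -5; the adjugate gives T⁻¹ = [[-3/5, 2/5], [4/5, -1/5]].
A has determinant 4; A⁻¹ = [[1, 1, -1/2], [1, 3/2, -3/4], [3, 4, -3/2]].
T⁻¹N = [[-4, 14, -3], [27, 8, -11]].
W = (T⁻¹N)A⁻¹ = [[1, 5, -4], [2, -5, -3]].

W = [[1, 5, -4], [2, -5, -3]]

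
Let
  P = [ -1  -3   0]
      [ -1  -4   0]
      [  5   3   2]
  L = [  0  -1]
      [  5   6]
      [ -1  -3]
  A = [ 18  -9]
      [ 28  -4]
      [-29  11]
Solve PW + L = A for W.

W = [[-3, 2], [-5, 2], [1, -1]]

PW = A − L = [[18, -8], [23, -10], [-28, 14]].
Since P multiplies W on the left, W = P⁻¹(A − L).
det P = 2; the adjugate gives P⁻¹ = [[-4, 3, 0], [1, -1, 0], [17/2, -6, 1/2]].
W = P⁻¹(A − L) = [[-3, 2], [-5, 2], [1, -1]].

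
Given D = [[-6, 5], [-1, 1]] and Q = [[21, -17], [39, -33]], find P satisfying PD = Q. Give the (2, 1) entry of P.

-6

D is on the right of P, so right-multiply by D⁻¹: P = QD⁻¹.
D has determinant -1; D⁻¹ = [[-1, 5], [-1, 6]].
P = QD⁻¹ = [[21, -17], [39, -33]] · [[-1, 5], [-1, 6]] = [[-4, 3], [-6, -3]].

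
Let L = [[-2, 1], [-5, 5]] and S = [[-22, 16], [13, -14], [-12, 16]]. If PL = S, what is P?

Since L sits to the right of P, P = SL⁻¹.
L has determinant -5; L⁻¹ = [[-1, 1/5], [-1, 2/5]].
P = SL⁻¹ = [[-22, 16], [13, -14], [-12, 16]] · [[-1, 1/5], [-1, 2/5]] = [[6, 2], [1, -3], [-4, 4]].

P = [[6, 2], [1, -3], [-4, 4]]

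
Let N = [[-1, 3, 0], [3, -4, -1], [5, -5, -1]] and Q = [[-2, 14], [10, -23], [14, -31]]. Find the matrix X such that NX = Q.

X = [[2, -2], [0, 4], [-4, 1]]

Left-multiplying both sides by N⁻¹ gives X = N⁻¹Q.
N has determinant -5; N⁻¹ = [[1/5, -3/5, 3/5], [2/5, -1/5, 1/5], [-1, -2, 1]].
X = N⁻¹Q = [[1/5, -3/5, 3/5], [2/5, -1/5, 1/5], [-1, -2, 1]] · [[-2, 14], [10, -23], [14, -31]] = [[2, -2], [0, 4], [-4, 1]].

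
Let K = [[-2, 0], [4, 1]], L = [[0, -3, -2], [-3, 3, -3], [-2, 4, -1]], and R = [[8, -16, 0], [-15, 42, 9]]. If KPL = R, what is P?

Isolating P: multiply by K⁻¹ from the left and L⁻¹ from the right, so P = K⁻¹RL⁻¹.
K has determinant -2; K⁻¹ = [[-1/2, 0], [2, 1]].
det L = 3; the adjugate gives L⁻¹ = [[3, -11/3, 5], [1, -4/3, 2], [-2, 2, -3]].
K⁻¹R = [[-4, 8, 0], [1, 10, 9]].
P = (K⁻¹R)L⁻¹ = [[-4, 4, -4], [-5, 1, -2]].

P = [[-4, 4, -4], [-5, 1, -2]]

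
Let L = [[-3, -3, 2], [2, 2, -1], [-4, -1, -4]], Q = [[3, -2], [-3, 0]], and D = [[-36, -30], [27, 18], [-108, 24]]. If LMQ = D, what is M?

M = [[1, -5], [-4, -4], [3, 0]]

M = L⁻¹DQ⁻¹ (apply L⁻¹ on the left and Q⁻¹ on the right).
det L = 3, so L⁻¹ = [[-3, -14/3, -1/3], [4, 20/3, 1/3], [2, 3, 0]].
Q has determinant -6; Q⁻¹ = [[0, -1/3], [-1/2, -1/2]].
L⁻¹D = [[18, -2], [0, 8], [9, -6]].
M = (L⁻¹D)Q⁻¹ = [[1, -5], [-4, -4], [3, 0]].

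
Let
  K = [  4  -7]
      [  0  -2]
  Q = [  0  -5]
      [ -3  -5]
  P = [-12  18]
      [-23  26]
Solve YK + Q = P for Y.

YK = P − Q = [[-12, 23], [-20, 31]].
K is on the right of Y, so right-multiply by K⁻¹: Y = (P − Q)K⁻¹.
det K = -8; the adjugate gives K⁻¹ = [[1/4, -7/8], [0, -1/2]].
Y = (P − Q)K⁻¹ = [[-3, -1], [-5, 2]].

Y = [[-3, -1], [-5, 2]]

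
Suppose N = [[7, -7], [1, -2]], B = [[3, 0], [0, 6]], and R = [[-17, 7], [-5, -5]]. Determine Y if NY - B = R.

Y = [[1, 1], [3, 0]]

NY = R + B = [[-14, 7], [-5, 1]].
Left-multiplying both sides by N⁻¹ gives Y = N⁻¹(R + B).
det N = -7; the adjugate gives N⁻¹ = [[2/7, -1], [1/7, -1]].
Y = N⁻¹(R + B) = [[1, 1], [3, 0]].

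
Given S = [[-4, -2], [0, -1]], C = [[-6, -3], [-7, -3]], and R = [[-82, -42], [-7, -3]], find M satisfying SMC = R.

M = [[-4, 1], [0, -1]]

Left-multiply by S⁻¹ and right-multiply by C⁻¹: M = S⁻¹RC⁻¹.
det S = 4; the adjugate gives S⁻¹ = [[-1/4, 1/2], [0, -1]].
C has determinant -3; C⁻¹ = [[1, -1], [-7/3, 2]].
S⁻¹R = [[17, 9], [7, 3]].
M = (S⁻¹R)C⁻¹ = [[-4, 1], [0, -1]].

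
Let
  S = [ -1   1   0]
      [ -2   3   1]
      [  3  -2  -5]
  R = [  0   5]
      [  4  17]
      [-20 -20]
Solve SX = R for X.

S is on the left of X, so left-multiply by S⁻¹: X = S⁻¹R.
det S = 6, so S⁻¹ = [[-13/6, 5/6, 1/6], [-7/6, 5/6, 1/6], [-5/6, 1/6, -1/6]].
X = S⁻¹R = [[-13/6, 5/6, 1/6], [-7/6, 5/6, 1/6], [-5/6, 1/6, -1/6]] · [[0, 5], [4, 17], [-20, -20]] = [[0, 0], [0, 5], [4, 2]].

X = [[0, 0], [0, 5], [4, 2]]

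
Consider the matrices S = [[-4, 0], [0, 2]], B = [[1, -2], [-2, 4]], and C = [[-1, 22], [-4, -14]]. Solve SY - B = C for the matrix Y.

Y = [[0, -5], [-3, -5]]

SY = C + B = [[0, 20], [-6, -10]].
S is on the left of Y, so left-multiply by S⁻¹: Y = S⁻¹(C + B).
det S = -8; the adjugate gives S⁻¹ = [[-1/4, 0], [0, 1/2]].
Y = S⁻¹(C + B) = [[0, -5], [-3, -5]].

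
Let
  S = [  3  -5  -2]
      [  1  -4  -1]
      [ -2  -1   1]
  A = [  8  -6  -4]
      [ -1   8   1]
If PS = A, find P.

Right-multiplying both sides by S⁻¹ gives P = AS⁻¹.
S has determinant -2; S⁻¹ = [[5/2, -7/2, 3/2], [-1/2, 1/2, -1/2], [9/2, -13/2, 7/2]].
P = AS⁻¹ = [[8, -6, -4], [-1, 8, 1]] · [[5/2, -7/2, 3/2], [-1/2, 1/2, -1/2], [9/2, -13/2, 7/2]] = [[5, -5, 1], [-2, 1, -2]].

P = [[5, -5, 1], [-2, 1, -2]]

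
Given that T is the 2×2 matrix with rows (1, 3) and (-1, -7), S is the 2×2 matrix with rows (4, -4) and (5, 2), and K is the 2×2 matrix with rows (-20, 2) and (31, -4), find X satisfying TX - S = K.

TX = K + S = [[-16, -2], [36, -2]].
Since T multiplies X on the left, X = T⁻¹(K + S).
det T = -4; the adjugate gives T⁻¹ = [[7/4, 3/4], [-1/4, -1/4]].
X = T⁻¹(K + S) = [[-1, -5], [-5, 1]].

X = [[-1, -5], [-5, 1]]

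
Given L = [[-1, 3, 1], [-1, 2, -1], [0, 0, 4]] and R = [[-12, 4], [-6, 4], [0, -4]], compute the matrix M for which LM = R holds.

M = [[-6, 1], [-6, 2], [0, -1]]

L is on the left of M, so left-multiply by L⁻¹: M = L⁻¹R.
det L = 4; the adjugate gives L⁻¹ = [[2, -3, -5/4], [1, -1, -1/2], [0, 0, 1/4]].
M = L⁻¹R = [[2, -3, -5/4], [1, -1, -1/2], [0, 0, 1/4]] · [[-12, 4], [-6, 4], [0, -4]] = [[-6, 1], [-6, 2], [0, -1]].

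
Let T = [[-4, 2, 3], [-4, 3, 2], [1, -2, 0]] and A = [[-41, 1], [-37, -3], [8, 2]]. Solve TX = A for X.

Since T multiplies X on the left, X = T⁻¹A.
det T = 3, so T⁻¹ = [[4/3, -2, -5/3], [2/3, -1, -4/3], [5/3, -2, -4/3]].
X = T⁻¹A = [[4/3, -2, -5/3], [2/3, -1, -4/3], [5/3, -2, -4/3]] · [[-41, 1], [-37, -3], [8, 2]] = [[6, 4], [-1, 1], [-5, 5]].

X = [[6, 4], [-1, 1], [-5, 5]]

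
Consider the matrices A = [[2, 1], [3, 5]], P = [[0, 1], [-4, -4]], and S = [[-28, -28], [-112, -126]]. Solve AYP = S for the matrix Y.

Y = [[2, 1], [-4, 5]]

Left-multiply by A⁻¹ and right-multiply by P⁻¹: Y = A⁻¹SP⁻¹.
det A = 7; the adjugate gives A⁻¹ = [[5/7, -1/7], [-3/7, 2/7]].
P has determinant 4; P⁻¹ = [[-1, -1/4], [1, 0]].
A⁻¹S = [[-4, -2], [-20, -24]].
Y = (A⁻¹S)P⁻¹ = [[2, 1], [-4, 5]].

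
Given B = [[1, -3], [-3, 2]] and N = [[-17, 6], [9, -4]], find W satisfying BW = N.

Left-multiplying both sides by B⁻¹ gives W = B⁻¹N.
B has determinant -7; B⁻¹ = [[-2/7, -3/7], [-3/7, -1/7]].
W = B⁻¹N = [[-2/7, -3/7], [-3/7, -1/7]] · [[-17, 6], [9, -4]] = [[1, 0], [6, -2]].

W = [[1, 0], [6, -2]]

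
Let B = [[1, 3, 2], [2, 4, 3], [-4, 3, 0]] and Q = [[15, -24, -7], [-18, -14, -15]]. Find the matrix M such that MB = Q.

Since B sits to the right of M, M = QB⁻¹.
det B = -1, so B⁻¹ = [[9, -6, -1], [12, -8, -1], [-22, 15, 2]].
M = QB⁻¹ = [[15, -24, -7], [-18, -14, -15]] · [[9, -6, -1], [12, -8, -1], [-22, 15, 2]] = [[1, -3, -5], [0, -5, 2]].

M = [[1, -3, -5], [0, -5, 2]]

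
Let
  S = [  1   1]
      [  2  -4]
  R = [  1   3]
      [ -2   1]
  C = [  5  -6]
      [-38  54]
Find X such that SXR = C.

Left-multiply by S⁻¹ and right-multiply by R⁻¹: X = S⁻¹CR⁻¹.
det S = -6; the adjugate gives S⁻¹ = [[2/3, 1/6], [1/3, -1/6]].
R has determinant 7; R⁻¹ = [[1/7, -3/7], [2/7, 1/7]].
S⁻¹C = [[-3, 5], [8, -11]].
X = (S⁻¹C)R⁻¹ = [[1, 2], [-2, -5]].

X = [[1, 2], [-2, -5]]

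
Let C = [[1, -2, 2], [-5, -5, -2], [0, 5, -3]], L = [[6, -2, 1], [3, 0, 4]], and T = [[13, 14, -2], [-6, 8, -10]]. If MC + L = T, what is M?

M = [[2, -1, 3], [1, 2, 4]]

MC = T − L = [[7, 16, -3], [-9, 8, -14]].
C is on the right of M, so right-multiply by C⁻¹: M = (T − L)C⁻¹.
det C = 5; the adjugate gives C⁻¹ = [[5, 4/5, 14/5], [-3, -3/5, -8/5], [-5, -1, -3]].
M = (T − L)C⁻¹ = [[2, -1, 3], [1, 2, 4]].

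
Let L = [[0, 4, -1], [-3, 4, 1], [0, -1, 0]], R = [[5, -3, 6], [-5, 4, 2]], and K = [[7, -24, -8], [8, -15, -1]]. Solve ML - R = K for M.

ML = K + R = [[12, -27, -2], [3, -11, 1]].
L is on the right of M, so right-multiply by L⁻¹: M = (K + R)L⁻¹.
det L = -3, so L⁻¹ = [[-1/3, -1/3, -8/3], [0, 0, -1], [-1, 0, -4]].
M = (K + R)L⁻¹ = [[-2, -4, 3], [-2, -1, -1]].

M = [[-2, -4, 3], [-2, -1, -1]]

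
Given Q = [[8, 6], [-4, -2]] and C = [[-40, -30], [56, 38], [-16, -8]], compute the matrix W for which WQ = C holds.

Since Q sits to the right of W, W = CQ⁻¹.
Q has determinant 8; Q⁻¹ = [[-1/4, -3/4], [1/2, 1]].
W = CQ⁻¹ = [[-40, -30], [56, 38], [-16, -8]] · [[-1/4, -3/4], [1/2, 1]] = [[-5, 0], [5, -4], [0, 4]].

W = [[-5, 0], [5, -4], [0, 4]]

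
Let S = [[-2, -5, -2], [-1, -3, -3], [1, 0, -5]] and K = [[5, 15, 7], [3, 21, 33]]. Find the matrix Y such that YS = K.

S is on the right of Y, so right-multiply by S⁻¹: Y = KS⁻¹.
S has determinant 4; S⁻¹ = [[15/4, -25/4, 9/4], [-2, 3, -1], [3/4, -5/4, 1/4]].
Y = KS⁻¹ = [[5, 15, 7], [3, 21, 33]] · [[15/4, -25/4, 9/4], [-2, 3, -1], [3/4, -5/4, 1/4]] = [[-6, 5, -2], [-6, 3, -6]].

Y = [[-6, 5, -2], [-6, 3, -6]]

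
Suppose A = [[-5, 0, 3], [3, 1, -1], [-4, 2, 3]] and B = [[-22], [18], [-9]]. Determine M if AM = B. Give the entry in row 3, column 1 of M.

1

A is on the left of M, so left-multiply by A⁻¹: M = A⁻¹B.
det A = 5; the adjugate gives A⁻¹ = [[1, 6/5, -3/5], [-1, -3/5, 4/5], [2, 2, -1]].
M = A⁻¹B = [[1, 6/5, -3/5], [-1, -3/5, 4/5], [2, 2, -1]] · [[-22], [18], [-9]] = [[5], [4], [1]].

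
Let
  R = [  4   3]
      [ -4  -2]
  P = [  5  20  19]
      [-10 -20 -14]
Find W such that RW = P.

W = [[5, 5, 1], [-5, 0, 5]]

R is on the left of W, so left-multiply by R⁻¹: W = R⁻¹P.
det R = 4, so R⁻¹ = [[-1/2, -3/4], [1, 1]].
W = R⁻¹P = [[-1/2, -3/4], [1, 1]] · [[5, 20, 19], [-10, -20, -14]] = [[5, 5, 1], [-5, 0, 5]].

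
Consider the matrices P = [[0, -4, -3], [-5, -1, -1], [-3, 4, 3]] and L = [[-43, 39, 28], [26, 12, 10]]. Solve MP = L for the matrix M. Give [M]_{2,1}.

P is on the right of M, so right-multiply by P⁻¹: M = LP⁻¹.
det P = -3, so P⁻¹ = [[-1/3, 0, -1/3], [-6, 3, -5], [23/3, -4, 20/3]].
M = LP⁻¹ = [[-43, 39, 28], [26, 12, 10]] · [[-1/3, 0, -1/3], [-6, 3, -5], [23/3, -4, 20/3]] = [[-5, 5, 6], [-4, -4, -2]].

-4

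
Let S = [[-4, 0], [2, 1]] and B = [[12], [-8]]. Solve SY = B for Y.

S is on the left of Y, so left-multiply by S⁻¹: Y = S⁻¹B.
det S = -4, so S⁻¹ = [[-1/4, 0], [1/2, 1]].
Y = S⁻¹B = [[-1/4, 0], [1/2, 1]] · [[12], [-8]] = [[-3], [-2]].

Y = [[-3], [-2]]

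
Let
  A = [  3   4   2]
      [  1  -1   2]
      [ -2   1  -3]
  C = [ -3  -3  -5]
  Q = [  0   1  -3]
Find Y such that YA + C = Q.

Y = [[1, 0, 0]]

YA = Q − C = [[3, 4, 2]].
Right-multiplying both sides by A⁻¹ gives Y = (Q − C)A⁻¹.
A has determinant -3; A⁻¹ = [[-1/3, -14/3, -10/3], [1/3, 5/3, 4/3], [1/3, 11/3, 7/3]].
Y = (Q − C)A⁻¹ = [[1, 0, 0]].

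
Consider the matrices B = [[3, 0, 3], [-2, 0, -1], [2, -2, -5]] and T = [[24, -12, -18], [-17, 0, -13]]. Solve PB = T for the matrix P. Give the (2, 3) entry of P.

0

B is on the right of P, so right-multiply by B⁻¹: P = TB⁻¹.
B has determinant 6; B⁻¹ = [[-1/3, -1, 0], [-2, -7/2, -1/2], [2/3, 1, 0]].
P = TB⁻¹ = [[24, -12, -18], [-17, 0, -13]] · [[-1/3, -1, 0], [-2, -7/2, -1/2], [2/3, 1, 0]] = [[4, 0, 6], [-3, 4, 0]].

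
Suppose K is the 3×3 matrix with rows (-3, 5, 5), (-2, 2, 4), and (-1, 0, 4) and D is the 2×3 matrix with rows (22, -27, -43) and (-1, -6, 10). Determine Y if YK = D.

Y = [[-3, -6, -1], [-2, 2, 3]]

Since K sits to the right of Y, Y = DK⁻¹.
det K = 6, so K⁻¹ = [[4/3, -10/3, 5/3], [2/3, -7/6, 1/3], [1/3, -5/6, 2/3]].
Y = DK⁻¹ = [[22, -27, -43], [-1, -6, 10]] · [[4/3, -10/3, 5/3], [2/3, -7/6, 1/3], [1/3, -5/6, 2/3]] = [[-3, -6, -1], [-2, 2, 3]].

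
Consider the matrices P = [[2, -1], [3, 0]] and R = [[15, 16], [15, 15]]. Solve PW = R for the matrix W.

W = [[5, 5], [-5, -6]]

Since P multiplies W on the left, W = P⁻¹R.
P has determinant 3; P⁻¹ = [[0, 1/3], [-1, 2/3]].
W = P⁻¹R = [[0, 1/3], [-1, 2/3]] · [[15, 16], [15, 15]] = [[5, 5], [-5, -6]].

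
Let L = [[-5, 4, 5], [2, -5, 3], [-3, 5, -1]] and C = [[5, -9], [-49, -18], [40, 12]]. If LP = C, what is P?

Since L multiplies P on the left, P = L⁻¹C.
det L = -3, so L⁻¹ = [[10/3, -29/3, -37/3], [7/3, -20/3, -25/3], [5/3, -13/3, -17/3]].
P = L⁻¹C = [[10/3, -29/3, -37/3], [7/3, -20/3, -25/3], [5/3, -13/3, -17/3]] · [[5, -9], [-49, -18], [40, 12]] = [[-3, -4], [5, -1], [-6, -5]].

P = [[-3, -4], [5, -1], [-6, -5]]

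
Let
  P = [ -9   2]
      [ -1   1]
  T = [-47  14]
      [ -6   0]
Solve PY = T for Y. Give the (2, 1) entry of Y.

Since P multiplies Y on the left, Y = P⁻¹T.
P has determinant -7; P⁻¹ = [[-1/7, 2/7], [-1/7, 9/7]].
Y = P⁻¹T = [[-1/7, 2/7], [-1/7, 9/7]] · [[-47, 14], [-6, 0]] = [[5, -2], [-1, -2]].

-1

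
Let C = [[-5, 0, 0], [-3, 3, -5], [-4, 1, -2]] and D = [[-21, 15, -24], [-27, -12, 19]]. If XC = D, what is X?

X = [[3, 6, -3], [6, -5, 3]]

Since C sits to the right of X, X = DC⁻¹.
C has determinant 5; C⁻¹ = [[-1/5, 0, 0], [14/5, 2, -5], [9/5, 1, -3]].
X = DC⁻¹ = [[-21, 15, -24], [-27, -12, 19]] · [[-1/5, 0, 0], [14/5, 2, -5], [9/5, 1, -3]] = [[3, 6, -3], [6, -5, 3]].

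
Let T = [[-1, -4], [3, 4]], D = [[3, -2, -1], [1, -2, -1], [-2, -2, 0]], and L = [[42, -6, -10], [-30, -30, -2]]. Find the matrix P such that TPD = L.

Isolating P: multiply by T⁻¹ from the left and D⁻¹ from the right, so P = T⁻¹LD⁻¹.
det T = 8, so T⁻¹ = [[1/2, 1/2], [-3/8, -1/8]].
det D = -4; the adjugate gives D⁻¹ = [[1/2, -1/2, 0], [-1/2, 1/2, -1/2], [3/2, -5/2, 1]].
T⁻¹L = [[6, -18, -6], [-12, 6, 4]].
P = (T⁻¹L)D⁻¹ = [[3, 3, 3], [-3, -1, 1]].

P = [[3, 3, 3], [-3, -1, 1]]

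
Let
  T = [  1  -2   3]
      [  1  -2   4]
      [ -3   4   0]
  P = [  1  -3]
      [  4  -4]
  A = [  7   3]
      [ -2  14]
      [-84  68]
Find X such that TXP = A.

Isolating X: multiply by T⁻¹ from the left and P⁻¹ from the right, so X = T⁻¹AP⁻¹.
det T = 2; the adjugate gives T⁻¹ = [[-8, 6, -1], [-6, 9/2, -1/2], [-1, 1, 0]].
det P = 8, so P⁻¹ = [[-1/2, 3/8], [-1/2, 1/8]].
T⁻¹A = [[16, -8], [-9, 11], [-9, 11]].
X = (T⁻¹A)P⁻¹ = [[-4, 5], [-1, -2], [-1, -2]].

X = [[-4, 5], [-1, -2], [-1, -2]]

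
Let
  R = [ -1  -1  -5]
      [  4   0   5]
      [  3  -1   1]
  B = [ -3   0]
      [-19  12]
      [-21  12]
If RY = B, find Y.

Y = [[-6, 3], [4, -3], [1, 0]]

R is on the left of Y, so left-multiply by R⁻¹: Y = R⁻¹B.
det R = 4; the adjugate gives R⁻¹ = [[5/4, 3/2, -5/4], [11/4, 7/2, -15/4], [-1, -1, 1]].
Y = R⁻¹B = [[5/4, 3/2, -5/4], [11/4, 7/2, -15/4], [-1, -1, 1]] · [[-3, 0], [-19, 12], [-21, 12]] = [[-6, 3], [4, -3], [1, 0]].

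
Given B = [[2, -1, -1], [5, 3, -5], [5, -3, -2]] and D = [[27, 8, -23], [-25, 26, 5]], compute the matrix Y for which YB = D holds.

Since B sits to the right of Y, Y = DB⁻¹.
B has determinant 3; B⁻¹ = [[-7, 1/3, 8/3], [-5, 1/3, 5/3], [-10, 1/3, 11/3]].
Y = DB⁻¹ = [[27, 8, -23], [-25, 26, 5]] · [[-7, 1/3, 8/3], [-5, 1/3, 5/3], [-10, 1/3, 11/3]] = [[1, 4, 1], [-5, 2, -5]].

Y = [[1, 4, 1], [-5, 2, -5]]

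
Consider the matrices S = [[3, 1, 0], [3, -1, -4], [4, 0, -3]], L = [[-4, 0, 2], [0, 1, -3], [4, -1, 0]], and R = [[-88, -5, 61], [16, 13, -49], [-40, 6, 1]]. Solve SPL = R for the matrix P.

P = [[5, -2, -2], [5, -1, 4], [3, -5, -3]]

Left-multiply by S⁻¹ and right-multiply by L⁻¹: P = S⁻¹RL⁻¹.
det S = 2, so S⁻¹ = [[3/2, 3/2, -2], [-7/2, -9/2, 6], [2, 2, -3]].
L has determinant 4; L⁻¹ = [[-3/4, -1/2, -1/2], [-3, -2, -3], [-1, -1, -1]].
S⁻¹R = [[-28, 0, 16], [-4, -5, 13], [-24, -2, 21]].
P = (S⁻¹R)L⁻¹ = [[5, -2, -2], [5, -1, 4], [3, -5, -3]].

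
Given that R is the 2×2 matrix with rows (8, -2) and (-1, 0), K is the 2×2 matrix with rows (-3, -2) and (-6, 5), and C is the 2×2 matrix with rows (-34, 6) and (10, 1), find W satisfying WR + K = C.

W = [[-4, -1], [2, 0]]

WR = C − K = [[-31, 8], [16, -4]].
R is on the right of W, so right-multiply by R⁻¹: W = (C − K)R⁻¹.
det R = -2, so R⁻¹ = [[0, -1], [-1/2, -4]].
W = (C − K)R⁻¹ = [[-4, -1], [2, 0]].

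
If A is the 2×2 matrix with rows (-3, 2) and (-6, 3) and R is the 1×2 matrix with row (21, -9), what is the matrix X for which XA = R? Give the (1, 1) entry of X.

3

A is on the right of X, so right-multiply by A⁻¹: X = RA⁻¹.
det A = 3; the adjugate gives A⁻¹ = [[1, -2/3], [2, -1]].
X = RA⁻¹ = [[21, -9]] · [[1, -2/3], [2, -1]] = [[3, -5]].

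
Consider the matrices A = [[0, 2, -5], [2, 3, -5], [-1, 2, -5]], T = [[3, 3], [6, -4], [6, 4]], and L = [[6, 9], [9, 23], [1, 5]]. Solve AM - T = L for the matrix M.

M = [[2, 3], [2, 1], [-1, -2]]

AM = L + T = [[9, 12], [15, 19], [7, 9]].
Since A multiplies M on the left, M = A⁻¹(L + T).
det A = -5; the adjugate gives A⁻¹ = [[1, 0, -1], [-3, 1, 2], [-7/5, 2/5, 4/5]].
M = A⁻¹(L + T) = [[2, 3], [2, 1], [-1, -2]].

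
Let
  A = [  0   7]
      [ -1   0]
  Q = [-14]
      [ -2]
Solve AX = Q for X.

Left-multiplying both sides by A⁻¹ gives X = A⁻¹Q.
A has determinant 7; A⁻¹ = [[0, -1], [1/7, 0]].
X = A⁻¹Q = [[0, -1], [1/7, 0]] · [[-14], [-2]] = [[2], [-2]].

X = [[2], [-2]]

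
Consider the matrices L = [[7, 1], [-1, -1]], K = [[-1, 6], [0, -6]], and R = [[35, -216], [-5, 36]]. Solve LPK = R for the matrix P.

P = [[-5, 0], [0, 1]]

Left-multiply by L⁻¹ and right-multiply by K⁻¹: P = L⁻¹RK⁻¹.
L has determinant -6; L⁻¹ = [[1/6, 1/6], [-1/6, -7/6]].
K has determinant 6; K⁻¹ = [[-1, -1], [0, -1/6]].
L⁻¹R = [[5, -30], [0, -6]].
P = (L⁻¹R)K⁻¹ = [[-5, 0], [0, 1]].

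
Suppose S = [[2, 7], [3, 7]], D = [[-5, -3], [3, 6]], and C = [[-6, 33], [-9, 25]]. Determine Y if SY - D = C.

SY = C + D = [[-11, 30], [-6, 31]].
Left-multiplying both sides by S⁻¹ gives Y = S⁻¹(C + D).
det S = -7, so S⁻¹ = [[-1, 1], [3/7, -2/7]].
Y = S⁻¹(C + D) = [[5, 1], [-3, 4]].

Y = [[5, 1], [-3, 4]]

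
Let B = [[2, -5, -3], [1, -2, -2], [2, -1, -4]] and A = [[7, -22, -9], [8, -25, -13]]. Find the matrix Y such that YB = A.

Since B sits to the right of Y, Y = AB⁻¹.
det B = 3; the adjugate gives B⁻¹ = [[2, -17/3, 4/3], [0, -2/3, 1/3], [1, -8/3, 1/3]].
Y = AB⁻¹ = [[7, -22, -9], [8, -25, -13]] · [[2, -17/3, 4/3], [0, -2/3, 1/3], [1, -8/3, 1/3]] = [[5, -1, -1], [3, 6, -2]].

Y = [[5, -1, -1], [3, 6, -2]]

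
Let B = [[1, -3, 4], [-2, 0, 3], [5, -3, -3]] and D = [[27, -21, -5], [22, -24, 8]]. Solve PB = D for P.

P = [[4, -4, 3], [5, -1, 3]]

B is on the right of P, so right-multiply by B⁻¹: P = DB⁻¹.
det B = 6, so B⁻¹ = [[3/2, -7/2, -3/2], [3/2, -23/6, -11/6], [1, -2, -1]].
P = DB⁻¹ = [[27, -21, -5], [22, -24, 8]] · [[3/2, -7/2, -3/2], [3/2, -23/6, -11/6], [1, -2, -1]] = [[4, -4, 3], [5, -1, 3]].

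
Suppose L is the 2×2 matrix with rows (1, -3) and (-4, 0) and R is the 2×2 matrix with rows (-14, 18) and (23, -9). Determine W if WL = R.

L is on the right of W, so right-multiply by L⁻¹: W = RL⁻¹.
det L = -12, so L⁻¹ = [[0, -1/4], [-1/3, -1/12]].
W = RL⁻¹ = [[-14, 18], [23, -9]] · [[0, -1/4], [-1/3, -1/12]] = [[-6, 2], [3, -5]].

W = [[-6, 2], [3, -5]]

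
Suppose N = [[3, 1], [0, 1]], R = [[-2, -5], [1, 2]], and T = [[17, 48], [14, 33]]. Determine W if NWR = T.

W = [[-3, -5], [-5, 4]]

W = N⁻¹TR⁻¹ (apply N⁻¹ on the left and R⁻¹ on the right).
det N = 3; the adjugate gives N⁻¹ = [[1/3, -1/3], [0, 1]].
det R = 1, so R⁻¹ = [[2, 5], [-1, -2]].
N⁻¹T = [[1, 5], [14, 33]].
W = (N⁻¹T)R⁻¹ = [[-3, -5], [-5, 4]].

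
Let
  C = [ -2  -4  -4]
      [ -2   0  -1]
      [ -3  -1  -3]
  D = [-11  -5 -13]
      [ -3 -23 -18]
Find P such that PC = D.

Right-multiplying both sides by C⁻¹ gives P = DC⁻¹.
C has determinant 6; C⁻¹ = [[-1/6, -4/3, 2/3], [-1/2, -1, 1], [1/3, 5/3, -4/3]].
P = DC⁻¹ = [[-11, -5, -13], [-3, -23, -18]] · [[-1/6, -4/3, 2/3], [-1/2, -1, 1], [1/3, 5/3, -4/3]] = [[0, -2, 5], [6, -3, -1]].

P = [[0, -2, 5], [6, -3, -1]]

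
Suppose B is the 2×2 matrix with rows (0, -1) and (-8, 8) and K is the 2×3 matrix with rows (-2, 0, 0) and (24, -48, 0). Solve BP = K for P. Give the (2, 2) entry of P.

0

B is on the left of P, so left-multiply by B⁻¹: P = B⁻¹K.
B has determinant -8; B⁻¹ = [[-1, -1/8], [-1, 0]].
P = B⁻¹K = [[-1, -1/8], [-1, 0]] · [[-2, 0, 0], [24, -48, 0]] = [[-1, 6, 0], [2, 0, 0]].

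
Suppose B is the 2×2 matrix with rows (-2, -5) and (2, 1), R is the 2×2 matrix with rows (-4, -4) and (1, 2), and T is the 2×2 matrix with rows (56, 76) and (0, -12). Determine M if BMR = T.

Left-multiply by B⁻¹ and right-multiply by R⁻¹: M = B⁻¹TR⁻¹.
det B = 8; the adjugate gives B⁻¹ = [[1/8, 5/8], [-1/4, -1/4]].
R has determinant -4; R⁻¹ = [[-1/2, -1], [1/4, 1]].
B⁻¹T = [[7, 2], [-14, -16]].
M = (B⁻¹T)R⁻¹ = [[-3, -5], [3, -2]].

M = [[-3, -5], [3, -2]]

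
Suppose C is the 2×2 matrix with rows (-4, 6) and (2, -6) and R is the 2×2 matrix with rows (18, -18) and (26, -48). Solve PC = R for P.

Since C sits to the right of P, P = RC⁻¹.
det C = 12, so C⁻¹ = [[-1/2, -1/2], [-1/6, -1/3]].
P = RC⁻¹ = [[18, -18], [26, -48]] · [[-1/2, -1/2], [-1/6, -1/3]] = [[-6, -3], [-5, 3]].

P = [[-6, -3], [-5, 3]]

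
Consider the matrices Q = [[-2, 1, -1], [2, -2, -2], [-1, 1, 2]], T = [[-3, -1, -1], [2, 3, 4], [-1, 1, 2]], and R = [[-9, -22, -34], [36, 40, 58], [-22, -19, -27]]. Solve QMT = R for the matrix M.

M = Q⁻¹RT⁻¹ (apply Q⁻¹ on the left and T⁻¹ on the right).
det Q = 2; the adjugate gives Q⁻¹ = [[-1, -3/2, -2], [-1, -5/2, -3], [0, 1/2, 1]].
det T = -3, so T⁻¹ = [[-2/3, -1/3, 1/3], [8/3, 7/3, -10/3], [-5/3, -4/3, 7/3]].
Q⁻¹R = [[-1, 0, 1], [-15, -21, -30], [-4, 1, 2]].
M = (Q⁻¹R)T⁻¹ = [[-1, -1, 2], [4, -4, -5], [2, 1, 0]].

M = [[-1, -1, 2], [4, -4, -5], [2, 1, 0]]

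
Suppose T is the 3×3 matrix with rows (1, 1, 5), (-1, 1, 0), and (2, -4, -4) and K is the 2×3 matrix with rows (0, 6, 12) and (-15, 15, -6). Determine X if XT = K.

X = [[0, -6, -3], [-6, -3, -6]]

Right-multiplying both sides by T⁻¹ gives X = KT⁻¹.
det T = 2, so T⁻¹ = [[-2, -8, -5/2], [-2, -7, -5/2], [1, 3, 1]].
X = KT⁻¹ = [[0, 6, 12], [-15, 15, -6]] · [[-2, -8, -5/2], [-2, -7, -5/2], [1, 3, 1]] = [[0, -6, -3], [-6, -3, -6]].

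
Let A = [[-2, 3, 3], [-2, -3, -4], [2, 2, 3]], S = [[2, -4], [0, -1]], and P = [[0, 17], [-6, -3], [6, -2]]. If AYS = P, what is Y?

Y = [[0, 1], [-3, -3], [3, -2]]

Isolating Y: multiply by A⁻¹ from the left and S⁻¹ from the right, so Y = A⁻¹PS⁻¹.
A has determinant 2; A⁻¹ = [[-1/2, -3/2, -3/2], [-1, -6, -7], [1, 5, 6]].
det S = -2, so S⁻¹ = [[1/2, -2], [0, -1]].
A⁻¹P = [[0, -1], [-6, 15], [6, -10]].
Y = (A⁻¹P)S⁻¹ = [[0, 1], [-3, -3], [3, -2]].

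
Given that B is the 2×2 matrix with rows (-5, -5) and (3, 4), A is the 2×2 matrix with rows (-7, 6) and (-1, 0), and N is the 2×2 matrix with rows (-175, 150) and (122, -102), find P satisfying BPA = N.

P = [[-3, 3], [-2, -3]]

P = B⁻¹NA⁻¹ (apply B⁻¹ on the left and A⁻¹ on the right).
B has determinant -5; B⁻¹ = [[-4/5, -1], [3/5, 1]].
det A = 6; the adjugate gives A⁻¹ = [[0, -1], [1/6, -7/6]].
B⁻¹N = [[18, -18], [17, -12]].
P = (B⁻¹N)A⁻¹ = [[-3, 3], [-2, -3]].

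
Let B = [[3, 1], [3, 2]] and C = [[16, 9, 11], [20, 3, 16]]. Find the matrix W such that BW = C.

Left-multiplying both sides by B⁻¹ gives W = B⁻¹C.
det B = 3; the adjugate gives B⁻¹ = [[2/3, -1/3], [-1, 1]].
W = B⁻¹C = [[2/3, -1/3], [-1, 1]] · [[16, 9, 11], [20, 3, 16]] = [[4, 5, 2], [4, -6, 5]].

W = [[4, 5, 2], [4, -6, 5]]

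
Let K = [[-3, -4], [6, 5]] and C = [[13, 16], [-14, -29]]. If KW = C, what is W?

Left-multiplying both sides by K⁻¹ gives W = K⁻¹C.
det K = 9, so K⁻¹ = [[5/9, 4/9], [-2/3, -1/3]].
W = K⁻¹C = [[5/9, 4/9], [-2/3, -1/3]] · [[13, 16], [-14, -29]] = [[1, -4], [-4, -1]].

W = [[1, -4], [-4, -1]]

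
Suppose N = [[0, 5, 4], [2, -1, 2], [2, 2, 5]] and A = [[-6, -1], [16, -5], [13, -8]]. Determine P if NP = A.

P = [[6, 3], [-2, 3], [1, -4]]

Since N multiplies P on the left, P = N⁻¹A.
N has determinant -6; N⁻¹ = [[3/2, 17/6, -7/3], [1, 4/3, -4/3], [-1, -5/3, 5/3]].
P = N⁻¹A = [[3/2, 17/6, -7/3], [1, 4/3, -4/3], [-1, -5/3, 5/3]] · [[-6, -1], [16, -5], [13, -8]] = [[6, 3], [-2, 3], [1, -4]].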